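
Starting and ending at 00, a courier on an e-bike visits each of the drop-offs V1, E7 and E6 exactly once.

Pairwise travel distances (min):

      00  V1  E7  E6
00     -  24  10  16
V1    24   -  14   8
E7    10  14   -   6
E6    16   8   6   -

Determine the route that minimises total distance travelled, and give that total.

With 3 stops there are 3!/2 = 3 distinct round trips (a route and its reverse cost the same).
00 - V1 - E7 - E6 - 00: 24+14+6+16 = 60
00 - V1 - E6 - E7 - 00: 24+8+6+10 = 48
00 - E7 - V1 - E6 - 00: 10+14+8+16 = 48
The minimum is 48.
One optimal route: 00 → V1 → E6 → E7 → 00 (or its reverse).

Minimum total distance: 48 min.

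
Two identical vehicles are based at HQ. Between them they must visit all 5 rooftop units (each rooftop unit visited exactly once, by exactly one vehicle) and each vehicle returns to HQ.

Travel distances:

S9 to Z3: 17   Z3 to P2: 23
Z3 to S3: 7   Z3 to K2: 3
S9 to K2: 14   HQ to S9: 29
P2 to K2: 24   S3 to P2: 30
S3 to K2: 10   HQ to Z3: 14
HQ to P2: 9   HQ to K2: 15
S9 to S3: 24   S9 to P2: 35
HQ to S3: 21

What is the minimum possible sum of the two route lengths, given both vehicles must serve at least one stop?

Minimum combined distance: 92.

Check every non-empty split of the stops between the two vehicles; for each half take its own optimal tour:
  {S9} + {Z3, S3, P2, K2}: 58 + 64 = 122
  {Z3} + {S9, S3, P2, K2}: 28 + 89 = 117
  {S9, Z3} + {S3, P2, K2}: 60 + 64 = 124
  {S3} + {S9, Z3, P2, K2}: 42 + 75 = 117
  {S9, S3} + {Z3, P2, K2}: 74 + 50 = 124
  {Z3, S3} + {S9, P2, K2}: 42 + 73 = 115
  … (15 splits in total)
  {P2} + {S9, Z3, S3, K2}: 18 + 74 = 92  ← best
Best: vehicle 1 HQ → P2 → HQ = 18; vehicle 2 HQ → S9 → K2 → Z3 → S3 → HQ = 74; combined 92.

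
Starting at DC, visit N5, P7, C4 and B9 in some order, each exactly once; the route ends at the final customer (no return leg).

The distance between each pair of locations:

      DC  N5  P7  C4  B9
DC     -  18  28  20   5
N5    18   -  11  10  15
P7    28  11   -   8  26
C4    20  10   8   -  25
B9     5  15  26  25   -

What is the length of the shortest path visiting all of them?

Minimum one-way distance = 38.

There are 4! = 24 possible orderings.
DC → N5 → P7 → C4 → B9: 18+11+8+25 = 62
DC → N5 → P7 → B9 → C4: 18+11+26+25 = 80
DC → N5 → C4 → P7 → B9: 18+10+8+26 = 62
DC → N5 → C4 → B9 → P7: 18+10+25+26 = 79
DC → N5 → B9 → P7 → C4: 18+15+26+8 = 67
DC → N5 → B9 → C4 → P7: 18+15+25+8 = 66
DC → P7 → N5 → C4 → B9: 28+11+10+25 = 74
DC → P7 → N5 → B9 → C4: 28+11+15+25 = 79
DC → P7 → C4 → N5 → B9: 28+8+10+15 = 61
DC → P7 → C4 → B9 → N5: 28+8+25+15 = 76
DC → P7 → B9 → N5 → C4: 28+26+15+10 = 79
DC → P7 → B9 → C4 → N5: 28+26+25+10 = 89
DC → C4 → N5 → P7 → B9: 20+10+11+26 = 67
DC → C4 → N5 → B9 → P7: 20+10+15+26 = 71
… (10 more)
DC → B9 → N5 → C4 → P7: 5+15+10+8 = 38  ← best
The minimum is 38.
One shortest path: DC → B9 → N5 → C4 → P7.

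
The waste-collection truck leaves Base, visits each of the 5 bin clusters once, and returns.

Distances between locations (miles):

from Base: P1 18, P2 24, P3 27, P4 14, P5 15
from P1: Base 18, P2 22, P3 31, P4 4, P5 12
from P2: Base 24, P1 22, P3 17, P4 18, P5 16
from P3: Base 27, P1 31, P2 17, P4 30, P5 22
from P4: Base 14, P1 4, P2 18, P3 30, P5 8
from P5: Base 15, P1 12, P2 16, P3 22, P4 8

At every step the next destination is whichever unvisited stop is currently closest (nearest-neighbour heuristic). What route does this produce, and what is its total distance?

90 miles along Base → P4 → P1 → P5 → P2 → P3 → Base.

At Base the remaining stops are P4 14, P5 15, P1 18, P2 24, P3 27; go to P4.
At P4 the remaining stops are P1 4, P5 8, P2 18, P3 30; go to P1.
At P1 the remaining stops are P5 12, P2 22, P3 31; go to P5.
At P5 the remaining stops are P2 16, P3 22; go to P2.
At P2 the remaining stops are P3 17; go to P3.
Return P3→Base: 27.
Total = 14 + 4 + 12 + 16 + 17 + 27 = 90.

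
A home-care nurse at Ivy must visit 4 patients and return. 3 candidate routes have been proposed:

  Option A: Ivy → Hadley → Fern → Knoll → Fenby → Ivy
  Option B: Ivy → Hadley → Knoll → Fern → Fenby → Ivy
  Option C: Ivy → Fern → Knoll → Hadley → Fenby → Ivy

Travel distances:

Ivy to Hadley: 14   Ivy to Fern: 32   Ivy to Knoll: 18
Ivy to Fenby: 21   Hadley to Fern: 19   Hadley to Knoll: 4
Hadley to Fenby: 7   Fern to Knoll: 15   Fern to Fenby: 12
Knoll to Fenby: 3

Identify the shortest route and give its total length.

66 — Option B is the shortest.

Option A: 14 + 19 + 15 + 3 + 21 = 72
Option B: 14 + 4 + 15 + 12 + 21 = 66
Option C: 32 + 15 + 4 + 7 + 21 = 79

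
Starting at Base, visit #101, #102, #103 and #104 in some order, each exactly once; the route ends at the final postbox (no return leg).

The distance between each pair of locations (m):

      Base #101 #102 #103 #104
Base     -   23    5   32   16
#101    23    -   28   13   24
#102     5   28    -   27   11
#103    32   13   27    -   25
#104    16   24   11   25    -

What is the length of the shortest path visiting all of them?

There are 4! = 24 possible orderings.
Base→#101→#102→#103→#104: 23+28+27+25 = 103
Base→#101→#102→#104→#103: 23+28+11+25 = 87
Base→#101→#103→#102→#104: 23+13+27+11 = 74
Base→#101→#103→#104→#102: 23+13+25+11 = 72
Base→#101→#104→#102→#103: 23+24+11+27 = 85
Base→#101→#104→#103→#102: 23+24+25+27 = 99
Base→#102→#101→#103→#104: 5+28+13+25 = 71
Base→#102→#101→#104→#103: 5+28+24+25 = 82
Base→#102→#103→#101→#104: 5+27+13+24 = 69
Base→#102→#103→#104→#101: 5+27+25+24 = 81
Base→#102→#104→#101→#103: 5+11+24+13 = 53
Base→#102→#104→#103→#101: 5+11+25+13 = 54
Base→#103→#101→#102→#104: 32+13+28+11 = 84
Base→#103→#101→#104→#102: 32+13+24+11 = 80
… (10 more)
The minimum is 53.
One shortest path: Base → #102 → #104 → #101 → #103.

53 m — the minimum one-way total.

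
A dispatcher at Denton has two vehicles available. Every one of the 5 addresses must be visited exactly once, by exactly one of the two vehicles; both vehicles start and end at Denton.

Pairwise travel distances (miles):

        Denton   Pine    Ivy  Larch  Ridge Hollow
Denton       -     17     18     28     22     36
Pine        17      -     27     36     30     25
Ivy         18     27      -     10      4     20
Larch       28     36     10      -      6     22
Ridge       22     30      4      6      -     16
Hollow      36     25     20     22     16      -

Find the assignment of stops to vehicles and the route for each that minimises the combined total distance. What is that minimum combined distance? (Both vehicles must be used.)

Try each way of splitting the stops between the two vehicles (each non-empty) and, for each split, find the best tour for each vehicle:
  {Pine} + {Ivy, Larch, Ridge, Hollow}: 34 + 86 = 120
  {Ivy} + {Pine, Larch, Ridge, Hollow}: 36 + 92 = 128
  {Pine, Ivy} + {Larch, Ridge, Hollow}: 62 + 86 = 148
  {Larch} + {Pine, Ivy, Ridge, Hollow}: 56 + 80 = 136
  {Pine, Larch} + {Ivy, Ridge, Hollow}: 81 + 74 = 155
  {Ivy, Larch} + {Pine, Ridge, Hollow}: 56 + 80 = 136
  … (15 splits in total)
Best: vehicle 1 Denton → Pine → Denton = 34; vehicle 2 Denton → Ivy → Larch → Ridge → Hollow → Denton = 86; combined 120.

Minimum combined distance: 120 miles.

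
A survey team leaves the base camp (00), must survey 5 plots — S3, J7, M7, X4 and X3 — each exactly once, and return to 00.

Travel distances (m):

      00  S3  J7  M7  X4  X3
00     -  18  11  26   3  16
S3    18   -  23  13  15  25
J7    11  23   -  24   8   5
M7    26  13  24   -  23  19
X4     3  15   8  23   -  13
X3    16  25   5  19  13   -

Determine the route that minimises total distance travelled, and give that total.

00-S3-J7-M7-X4-X3-00: 18+23+24+23+13+16 = 117
00-S3-J7-M7-X3-X4-00: 18+23+24+19+13+3 = 100
00-S3-J7-X4-M7-X3-00: 18+23+8+23+19+16 = 107
00-S3-J7-X4-X3-M7-00: 18+23+8+13+19+26 = 107
00-S3-J7-X3-M7-X4-00: 18+23+5+19+23+3 = 91
00-S3-J7-X3-X4-M7-00: 18+23+5+13+23+26 = 108
00-S3-M7-J7-X4-X3-00: 18+13+24+8+13+16 = 92
00-S3-M7-J7-X3-X4-00: 18+13+24+5+13+3 = 76
00-S3-M7-X4-J7-X3-00: 18+13+23+8+5+16 = 83
00-S3-M7-X4-X3-J7-00: 18+13+23+13+5+11 = 83
00-S3-M7-X3-J7-X4-00: 18+13+19+5+8+3 = 66
00-S3-M7-X3-X4-J7-00: 18+13+19+13+8+11 = 82
00-S3-X4-J7-M7-X3-00: 18+15+8+24+19+16 = 100
00-S3-X4-J7-X3-M7-00: 18+15+8+5+19+26 = 91
… (46 more)
The minimum is 66.
One optimal route: 00 → S3 → M7 → X3 → J7 → X4 → 00 (or its reverse).

Shortest round trip = 66 m.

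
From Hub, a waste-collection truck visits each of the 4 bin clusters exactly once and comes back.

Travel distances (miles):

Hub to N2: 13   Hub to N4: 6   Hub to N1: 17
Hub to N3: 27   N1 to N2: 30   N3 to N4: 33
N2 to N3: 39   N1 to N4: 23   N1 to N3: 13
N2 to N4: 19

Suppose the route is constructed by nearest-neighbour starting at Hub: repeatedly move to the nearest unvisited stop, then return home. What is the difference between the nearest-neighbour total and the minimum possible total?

1 miles longer than the optimal tour.

Hub: N4=6, N2=13, N1=17, N3=27 ⇒ N4
N4: N2=19, N1=23, N3=33 ⇒ N2
N2: N1=30, N3=39 ⇒ N1
N1: N3=13 ⇒ N3
NN route Hub → N4 → N2 → N1 → N3 → Hub costs 95.
Optimal: Hub → N1 → N3 → N2 → N4 → Hub costs 94 (by enumerating all 12 distinct tours).
Excess = 95 − 94 = 1.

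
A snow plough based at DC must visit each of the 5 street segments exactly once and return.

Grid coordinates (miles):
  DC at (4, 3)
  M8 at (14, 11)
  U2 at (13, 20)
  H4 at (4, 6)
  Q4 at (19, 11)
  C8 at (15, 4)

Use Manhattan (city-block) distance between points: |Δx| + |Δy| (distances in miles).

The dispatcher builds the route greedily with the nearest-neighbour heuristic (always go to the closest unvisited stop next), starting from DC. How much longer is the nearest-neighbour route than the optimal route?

Excess over optimum: 6 miles.

From DC: H4=3, C8=12, M8=18, Q4=23, U2=26 → choose H4 (3).
From H4: C8=13, M8=15, Q4=20, U2=23 → choose C8 (13).
From C8: M8=8, Q4=11, U2=18 → choose M8 (8).
From M8: Q4=5, U2=10 → choose Q4 (5).
From Q4: U2=15 → choose U2 (15).
NN route DC → H4 → C8 → M8 → Q4 → U2 → DC costs 70.
Optimal: DC → H4 → U2 → M8 → Q4 → C8 → DC costs 64 (by enumerating all 60 distinct tours).
Excess = 70 − 64 = 6.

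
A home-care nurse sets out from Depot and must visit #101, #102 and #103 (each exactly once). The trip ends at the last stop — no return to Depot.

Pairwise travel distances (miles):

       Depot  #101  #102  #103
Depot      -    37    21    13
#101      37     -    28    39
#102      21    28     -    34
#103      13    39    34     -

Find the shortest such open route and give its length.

Shortest open route: 75 miles.

There are 3! = 6 possible orderings.
Depot→#101→#102→#103: 37+28+34 = 99
Depot→#101→#103→#102: 37+39+34 = 110
Depot→#102→#101→#103: 21+28+39 = 88
Depot→#102→#103→#101: 21+34+39 = 94
Depot→#103→#101→#102: 13+39+28 = 80
Depot→#103→#102→#101: 13+34+28 = 75
The minimum is 75.
One shortest path: Depot → #103 → #102 → #101.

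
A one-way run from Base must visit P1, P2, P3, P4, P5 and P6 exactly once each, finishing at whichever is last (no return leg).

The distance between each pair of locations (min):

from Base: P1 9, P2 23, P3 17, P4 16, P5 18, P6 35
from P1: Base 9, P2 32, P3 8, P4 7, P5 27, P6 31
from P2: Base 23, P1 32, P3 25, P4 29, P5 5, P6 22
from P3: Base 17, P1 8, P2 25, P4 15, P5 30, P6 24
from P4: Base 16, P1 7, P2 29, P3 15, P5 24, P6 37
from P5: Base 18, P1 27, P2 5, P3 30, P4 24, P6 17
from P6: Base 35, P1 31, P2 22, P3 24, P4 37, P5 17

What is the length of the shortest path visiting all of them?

77 min — the minimum one-way total.

There are 6! = 720 possible orderings.
Base → P1 → P2 → P3 → P4 → P5 → P6: 9+32+25+15+24+17 = 122
Base → P1 → P2 → P3 → P4 → P6 → P5: 9+32+25+15+37+17 = 135
Base → P1 → P2 → P3 → P5 → P4 → P6: 9+32+25+30+24+37 = 157
Base → P1 → P2 → P3 → P5 → P6 → P4: 9+32+25+30+17+37 = 150
Base → P1 → P2 → P3 → P6 → P4 → P5: 9+32+25+24+37+24 = 151
Base → P1 → P2 → P3 → P6 → P5 → P4: 9+32+25+24+17+24 = 131
Base → P1 → P2 → P4 → P3 → P5 → P6: 9+32+29+15+30+17 = 132
Base → P1 → P2 → P4 → P3 → P6 → P5: 9+32+29+15+24+17 = 126
… (712 more)
Base → P1 → P4 → P3 → P6 → P5 → P2: 9+7+15+24+17+5 = 77  ← best
The minimum is 77.
One shortest path: Base → P1 → P4 → P3 → P6 → P5 → P2.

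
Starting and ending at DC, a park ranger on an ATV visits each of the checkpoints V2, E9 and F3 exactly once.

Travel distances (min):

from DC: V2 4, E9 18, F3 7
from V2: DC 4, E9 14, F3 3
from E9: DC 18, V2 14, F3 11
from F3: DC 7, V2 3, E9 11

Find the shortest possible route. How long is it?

DC-V2-E9-F3-DC: 4+14+11+7 = 36
DC-V2-F3-E9-DC: 4+3+11+18 = 36
DC-E9-V2-F3-DC: 18+14+3+7 = 42
The minimum is 36.
One optimal route: DC → V2 → E9 → F3 → DC (or its reverse).

Minimum total distance: 36 min.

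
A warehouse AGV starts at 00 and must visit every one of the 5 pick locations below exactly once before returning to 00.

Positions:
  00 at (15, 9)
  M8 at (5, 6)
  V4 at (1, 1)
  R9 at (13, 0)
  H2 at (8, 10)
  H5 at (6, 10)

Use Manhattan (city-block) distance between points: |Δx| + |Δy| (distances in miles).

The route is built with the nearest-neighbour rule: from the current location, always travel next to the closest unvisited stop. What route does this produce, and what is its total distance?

At 00 the remaining stops are H2 8, H5 10, R9 11, M8 13, V4 22; go to H2.
At H2 the remaining stops are H5 2, M8 7, R9 15, V4 16; go to H5.
At H5 the remaining stops are M8 5, V4 14, R9 17; go to M8.
At M8 the remaining stops are V4 9, R9 14; go to V4.
At V4 the remaining stops are R9 13; go to R9.
Return R9→00: 11.
Total = 8 + 2 + 5 + 9 + 13 + 11 = 48.

Nearest-neighbour total = 48 miles; route 00 → H2 → H5 → M8 → V4 → R9 → 00.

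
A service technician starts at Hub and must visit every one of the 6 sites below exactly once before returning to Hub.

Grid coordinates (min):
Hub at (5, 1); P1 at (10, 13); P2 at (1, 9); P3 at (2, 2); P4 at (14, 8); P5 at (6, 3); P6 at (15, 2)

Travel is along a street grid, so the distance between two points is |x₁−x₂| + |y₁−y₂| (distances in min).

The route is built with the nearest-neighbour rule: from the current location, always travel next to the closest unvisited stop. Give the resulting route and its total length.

At Hub the remaining stops are P5 3, P3 4, P6 11, P2 12, P4 16, P1 17; go to P5.
At P5 the remaining stops are P3 5, P6 10, P2 11, P4 13, P1 14; go to P3.
At P3 the remaining stops are P2 8, P6 13, P4 18, P1 19; go to P2.
At P2 the remaining stops are P1 13, P4 14, P6 21; go to P1.
At P1 the remaining stops are P4 9, P6 16; go to P4.
At P4 the remaining stops are P6 7; go to P6.
Return P6→Hub: 11.
Total = 3 + 5 + 8 + 13 + 9 + 7 + 11 = 56.

56 min along Hub → P5 → P3 → P2 → P1 → P4 → P6 → Hub.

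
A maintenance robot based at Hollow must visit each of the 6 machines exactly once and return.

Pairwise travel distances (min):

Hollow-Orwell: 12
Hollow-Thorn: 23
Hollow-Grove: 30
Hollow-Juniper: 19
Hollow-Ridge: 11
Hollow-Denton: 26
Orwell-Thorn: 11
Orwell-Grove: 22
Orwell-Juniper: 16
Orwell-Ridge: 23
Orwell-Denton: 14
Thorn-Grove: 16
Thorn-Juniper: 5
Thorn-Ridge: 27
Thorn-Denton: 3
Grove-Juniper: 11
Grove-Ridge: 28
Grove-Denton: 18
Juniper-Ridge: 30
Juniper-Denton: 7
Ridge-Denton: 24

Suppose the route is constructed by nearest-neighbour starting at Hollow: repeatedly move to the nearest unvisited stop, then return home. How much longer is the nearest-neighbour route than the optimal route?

The nearest-neighbour route is 13 min longer than optimal.

Hollow: Ridge=11, Orwell=12, Juniper=19, Thorn=23, Denton=26, Grove=30 ⇒ Ridge
Ridge: Orwell=23, Denton=24, Thorn=27, Grove=28, Juniper=30 ⇒ Orwell
Orwell: Thorn=11, Denton=14, Juniper=16, Grove=22 ⇒ Thorn
Thorn: Denton=3, Juniper=5, Grove=16 ⇒ Denton
Denton: Juniper=7, Grove=18 ⇒ Juniper
Juniper: Grove=11 ⇒ Grove
NN route Hollow → Ridge → Orwell → Thorn → Denton → Juniper → Grove → Hollow costs 96.
Optimal: Hollow → Orwell → Thorn → Denton → Juniper → Grove → Ridge → Hollow costs 83 (by enumerating all 360 distinct tours).
Excess = 96 − 83 = 13.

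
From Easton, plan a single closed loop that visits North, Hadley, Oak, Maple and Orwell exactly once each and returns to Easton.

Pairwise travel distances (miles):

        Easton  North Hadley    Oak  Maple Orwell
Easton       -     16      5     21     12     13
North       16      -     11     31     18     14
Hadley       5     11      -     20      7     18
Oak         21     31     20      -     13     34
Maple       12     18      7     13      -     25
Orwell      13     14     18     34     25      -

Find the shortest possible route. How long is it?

With 5 stops there are 5!/2 = 60 distinct round trips (a route and its reverse cost the same).
Easton→North→Hadley→Oak→Maple→Orwell→Easton: 16+11+20+13+25+13 = 98
Easton→North→Hadley→Oak→Orwell→Maple→Easton: 16+11+20+34+25+12 = 118
Easton→North→Hadley→Maple→Oak→Orwell→Easton: 16+11+7+13+34+13 = 94
Easton→North→Hadley→Maple→Orwell→Oak→Easton: 16+11+7+25+34+21 = 114
Easton→North→Hadley→Orwell→Oak→Maple→Easton: 16+11+18+34+13+12 = 104
Easton→North→Hadley→Orwell→Maple→Oak→Easton: 16+11+18+25+13+21 = 104
Easton→North→Oak→Hadley→Maple→Orwell→Easton: 16+31+20+7+25+13 = 112
Easton→North→Oak→Hadley→Orwell→Maple→Easton: 16+31+20+18+25+12 = 122
Easton→North→Oak→Maple→Hadley→Orwell→Easton: 16+31+13+7+18+13 = 98
Easton→North→Oak→Maple→Orwell→Hadley→Easton: 16+31+13+25+18+5 = 108
Easton→North→Oak→Orwell→Hadley→Maple→Easton: 16+31+34+18+7+12 = 118
Easton→North→Oak→Orwell→Maple→Hadley→Easton: 16+31+34+25+7+5 = 118
Easton→North→Maple→Hadley→Oak→Orwell→Easton: 16+18+7+20+34+13 = 108
Easton→North→Maple→Hadley→Orwell→Oak→Easton: 16+18+7+18+34+21 = 114
… (46 more)
Easton→Oak→Maple→Hadley→North→Orwell→Easton: 21+13+7+11+14+13 = 79  ← best
The minimum is 79.
One optimal route: Easton → Oak → Maple → Hadley → North → Orwell → Easton (or its reverse).

Minimum total distance: 79 miles.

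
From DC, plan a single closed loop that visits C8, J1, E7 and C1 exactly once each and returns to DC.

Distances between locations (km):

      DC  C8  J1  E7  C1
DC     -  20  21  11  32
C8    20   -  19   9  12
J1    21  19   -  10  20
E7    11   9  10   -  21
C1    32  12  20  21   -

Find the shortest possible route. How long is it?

DC→C8→J1→E7→C1→DC: 20+19+10+21+32 = 102
DC→C8→J1→C1→E7→DC: 20+19+20+21+11 = 91
DC→C8→E7→J1→C1→DC: 20+9+10+20+32 = 91
DC→C8→E7→C1→J1→DC: 20+9+21+20+21 = 91
DC→C8→C1→J1→E7→DC: 20+12+20+10+11 = 73
DC→C8→C1→E7→J1→DC: 20+12+21+10+21 = 84
DC→J1→C8→E7→C1→DC: 21+19+9+21+32 = 102
DC→J1→C8→C1→E7→DC: 21+19+12+21+11 = 84
DC→J1→E7→C8→C1→DC: 21+10+9+12+32 = 84
DC→J1→C1→C8→E7→DC: 21+20+12+9+11 = 73
DC→E7→C8→J1→C1→DC: 11+9+19+20+32 = 91
DC→E7→J1→C8→C1→DC: 11+10+19+12+32 = 84
The minimum is 73.
One optimal route: DC → C8 → C1 → J1 → E7 → DC (or its reverse).

Shortest round trip = 73 km.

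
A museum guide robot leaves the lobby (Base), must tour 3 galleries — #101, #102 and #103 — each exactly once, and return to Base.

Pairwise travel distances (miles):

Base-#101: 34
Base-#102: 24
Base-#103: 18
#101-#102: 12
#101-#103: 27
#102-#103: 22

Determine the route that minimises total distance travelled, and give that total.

With 3 stops there are 3!/2 = 3 distinct round trips (a route and its reverse cost the same).
Base → #101 → #102 → #103 → Base: 34+12+22+18 = 86
Base → #101 → #103 → #102 → Base: 34+27+22+24 = 107
Base → #102 → #101 → #103 → Base: 24+12+27+18 = 81
The minimum is 81.
One optimal route: Base → #102 → #101 → #103 → Base (or its reverse).

81 miles — the shortest possible round trip.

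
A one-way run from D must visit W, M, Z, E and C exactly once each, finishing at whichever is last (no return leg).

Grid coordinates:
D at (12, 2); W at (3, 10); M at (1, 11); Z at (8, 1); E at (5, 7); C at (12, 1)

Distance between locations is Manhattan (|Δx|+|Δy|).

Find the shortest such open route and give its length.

There are 5! = 120 possible orderings.
D→W→M→Z→E→C: 17+3+17+9+13 = 59
D→W→M→Z→C→E: 17+3+17+4+13 = 54
D→W→M→E→Z→C: 17+3+8+9+4 = 41
D→W→M→E→C→Z: 17+3+8+13+4 = 45
D→W→M→C→Z→E: 17+3+21+4+9 = 54
D→W→M→C→E→Z: 17+3+21+13+9 = 63
D→W→Z→M→E→C: 17+14+17+8+13 = 69
D→W→Z→M→C→E: 17+14+17+21+13 = 82
D→W→Z→E→M→C: 17+14+9+8+21 = 69
D→W→Z→E→C→M: 17+14+9+13+21 = 74
D→W→Z→C→M→E: 17+14+4+21+8 = 64
D→W→Z→C→E→M: 17+14+4+13+8 = 56
D→W→E→M→Z→C: 17+5+8+17+4 = 51
D→W→E→M→C→Z: 17+5+8+21+4 = 55
… (106 more)
D→C→Z→E→W→M: 1+4+9+5+3 = 22  ← best
The minimum is 22.
One shortest path: D → C → Z → E → W → M.

22 — the minimum one-way total.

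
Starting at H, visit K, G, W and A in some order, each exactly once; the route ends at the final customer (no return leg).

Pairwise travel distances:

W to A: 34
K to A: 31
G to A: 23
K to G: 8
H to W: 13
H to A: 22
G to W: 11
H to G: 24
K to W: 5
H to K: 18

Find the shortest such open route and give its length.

Shortest open route: 49.

There are 4! = 24 possible orderings.
H - K - G - W - A: 18+8+11+34 = 71
H - K - G - A - W: 18+8+23+34 = 83
H - K - W - G - A: 18+5+11+23 = 57
H - K - W - A - G: 18+5+34+23 = 80
H - K - A - G - W: 18+31+23+11 = 83
H - K - A - W - G: 18+31+34+11 = 94
H - G - K - W - A: 24+8+5+34 = 71
H - G - K - A - W: 24+8+31+34 = 97
H - G - W - K - A: 24+11+5+31 = 71
H - G - W - A - K: 24+11+34+31 = 100
H - G - A - K - W: 24+23+31+5 = 83
H - G - A - W - K: 24+23+34+5 = 86
H - W - K - G - A: 13+5+8+23 = 49
H - W - K - A - G: 13+5+31+23 = 72
… (10 more)
The minimum is 49.
One shortest path: H → W → K → G → A.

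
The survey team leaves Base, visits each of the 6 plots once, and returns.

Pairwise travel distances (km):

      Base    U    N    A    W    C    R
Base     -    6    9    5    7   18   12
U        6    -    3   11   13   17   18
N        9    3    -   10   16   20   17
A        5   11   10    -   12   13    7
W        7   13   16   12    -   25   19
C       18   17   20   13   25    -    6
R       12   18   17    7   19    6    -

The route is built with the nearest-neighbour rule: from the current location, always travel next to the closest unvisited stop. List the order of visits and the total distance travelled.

61 km along Base → A → R → C → U → N → W → Base.

Base → [A:5 / U:6 / W:7 / N:9 / R:12 / C:18] → A (5)
A → [R:7 / N:10 / U:11 / W:12 / C:13] → R (7)
R → [C:6 / N:17 / U:18 / W:19] → C (6)
C → [U:17 / N:20 / W:25] → U (17)
U → [N:3 / W:13] → N (3)
N → [W:16] → W (16)
Return W→Base: 7.
Total = 5 + 7 + 6 + 17 + 3 + 16 + 7 = 61.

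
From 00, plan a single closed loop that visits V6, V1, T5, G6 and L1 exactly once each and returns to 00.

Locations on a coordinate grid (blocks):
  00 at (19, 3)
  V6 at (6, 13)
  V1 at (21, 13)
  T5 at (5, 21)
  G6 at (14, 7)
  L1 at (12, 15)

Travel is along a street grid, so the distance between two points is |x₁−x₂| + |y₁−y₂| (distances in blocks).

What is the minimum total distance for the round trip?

With 5 stops there are 5!/2 = 60 distinct round trips (a route and its reverse cost the same).
00 → V6 → V1 → T5 → G6 → L1 → 00: 23+15+24+23+10+19 = 114
00 → V6 → V1 → T5 → L1 → G6 → 00: 23+15+24+13+10+9 = 94
00 → V6 → V1 → G6 → T5 → L1 → 00: 23+15+13+23+13+19 = 106
00 → V6 → V1 → G6 → L1 → T5 → 00: 23+15+13+10+13+32 = 106
00 → V6 → V1 → L1 → T5 → G6 → 00: 23+15+11+13+23+9 = 94
00 → V6 → V1 → L1 → G6 → T5 → 00: 23+15+11+10+23+32 = 114
00 → V6 → T5 → V1 → G6 → L1 → 00: 23+9+24+13+10+19 = 98
00 → V6 → T5 → V1 → L1 → G6 → 00: 23+9+24+11+10+9 = 86
00 → V6 → T5 → G6 → V1 → L1 → 00: 23+9+23+13+11+19 = 98
00 → V6 → T5 → G6 → L1 → V1 → 00: 23+9+23+10+11+12 = 88
00 → V6 → T5 → L1 → V1 → G6 → 00: 23+9+13+11+13+9 = 78
00 → V6 → T5 → L1 → G6 → V1 → 00: 23+9+13+10+13+12 = 80
00 → V6 → G6 → V1 → T5 → L1 → 00: 23+14+13+24+13+19 = 106
00 → V6 → G6 → V1 → L1 → T5 → 00: 23+14+13+11+13+32 = 106
… (46 more)
00 → V1 → V6 → T5 → L1 → G6 → 00: 12+15+9+13+10+9 = 68  ← best
The minimum is 68.
One optimal route: 00 → V1 → V6 → T5 → L1 → G6 → 00 (or its reverse).

Shortest round trip = 68 blocks.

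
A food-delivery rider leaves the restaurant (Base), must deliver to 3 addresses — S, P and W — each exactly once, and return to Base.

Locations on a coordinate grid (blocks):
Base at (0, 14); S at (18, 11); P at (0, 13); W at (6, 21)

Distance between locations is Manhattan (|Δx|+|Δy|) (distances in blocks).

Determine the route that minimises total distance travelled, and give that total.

56 blocks — the shortest possible round trip.

There are 3 distinct closed tours to check (reversals are equivalent).
Base-S-P-W-Base: 21+20+14+13 = 68
Base-S-W-P-Base: 21+22+14+1 = 58
Base-P-S-W-Base: 1+20+22+13 = 56
The minimum is 56.
One optimal route: Base → P → S → W → Base (or its reverse).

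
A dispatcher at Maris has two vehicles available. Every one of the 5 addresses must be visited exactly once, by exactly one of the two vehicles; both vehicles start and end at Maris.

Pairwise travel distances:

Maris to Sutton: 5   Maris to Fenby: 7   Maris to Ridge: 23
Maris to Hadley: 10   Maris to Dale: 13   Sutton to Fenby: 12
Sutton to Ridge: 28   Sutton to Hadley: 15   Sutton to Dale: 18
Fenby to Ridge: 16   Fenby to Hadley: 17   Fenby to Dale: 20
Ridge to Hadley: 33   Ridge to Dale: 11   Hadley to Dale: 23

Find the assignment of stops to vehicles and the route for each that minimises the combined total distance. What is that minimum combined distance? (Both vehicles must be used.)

77 — the smallest possible combined total.

There are 2^4 − 1 = 15 ways to divide the 5 stops into two non-empty groups. For each, the best each vehicle can do is its own shortest tour through its group:
  {Sutton} + {Fenby, Ridge, Hadley, Dale}: 10 + 67 = 77
  {Fenby} + {Sutton, Ridge, Hadley, Dale}: 14 + 77 = 91
  {Sutton, Fenby} + {Ridge, Hadley, Dale}: 24 + 67 = 91
  {Ridge} + {Sutton, Fenby, Hadley, Dale}: 46 + 70 = 116
  {Sutton, Ridge} + {Fenby, Hadley, Dale}: 56 + 60 = 116
  {Fenby, Ridge} + {Sutton, Hadley, Dale}: 46 + 56 = 102
  … (15 splits in total)
Best: vehicle 1 Maris → Sutton → Maris = 10; vehicle 2 Maris → Fenby → Ridge → Dale → Hadley → Maris = 67; combined 77.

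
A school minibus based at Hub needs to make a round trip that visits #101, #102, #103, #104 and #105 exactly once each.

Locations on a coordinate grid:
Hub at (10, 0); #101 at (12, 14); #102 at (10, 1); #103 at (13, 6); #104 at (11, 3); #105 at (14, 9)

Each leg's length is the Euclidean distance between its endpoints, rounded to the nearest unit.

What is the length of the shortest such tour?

Shortest round trip = 29.

There are 60 distinct closed tours to check (reversals are equivalent).
Hub - #101 - #102 - #103 - #104 - #105 - Hub: 14+13+6+4+7+10 = 54
Hub - #101 - #102 - #103 - #105 - #104 - Hub: 14+13+6+3+7+3 = 46
Hub - #101 - #102 - #104 - #103 - #105 - Hub: 14+13+2+4+3+10 = 46
Hub - #101 - #102 - #104 - #105 - #103 - Hub: 14+13+2+7+3+7 = 46
Hub - #101 - #102 - #105 - #103 - #104 - Hub: 14+13+9+3+4+3 = 46
Hub - #101 - #102 - #105 - #104 - #103 - Hub: 14+13+9+7+4+7 = 54
Hub - #101 - #103 - #102 - #104 - #105 - Hub: 14+8+6+2+7+10 = 47
Hub - #101 - #103 - #102 - #105 - #104 - Hub: 14+8+6+9+7+3 = 47
Hub - #101 - #103 - #104 - #102 - #105 - Hub: 14+8+4+2+9+10 = 47
Hub - #101 - #103 - #104 - #105 - #102 - Hub: 14+8+4+7+9+1 = 43
Hub - #101 - #103 - #105 - #102 - #104 - Hub: 14+8+3+9+2+3 = 39
Hub - #101 - #103 - #105 - #104 - #102 - Hub: 14+8+3+7+2+1 = 35
Hub - #101 - #104 - #102 - #103 - #105 - Hub: 14+11+2+6+3+10 = 46
Hub - #101 - #104 - #102 - #105 - #103 - Hub: 14+11+2+9+3+7 = 46
… (46 more)
Hub - #101 - #105 - #103 - #104 - #102 - Hub: 14+5+3+4+2+1 = 29  ← best
The minimum is 29.
One optimal route: Hub → #101 → #105 → #103 → #104 → #102 → Hub (or its reverse).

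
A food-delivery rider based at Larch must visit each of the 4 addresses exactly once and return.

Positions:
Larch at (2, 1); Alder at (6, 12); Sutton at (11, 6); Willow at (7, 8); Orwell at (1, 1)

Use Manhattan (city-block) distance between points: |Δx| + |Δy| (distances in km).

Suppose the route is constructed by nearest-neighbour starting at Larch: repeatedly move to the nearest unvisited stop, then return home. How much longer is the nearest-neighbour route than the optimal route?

Larch: Orwell=1, Willow=12, Sutton=14, Alder=15 ⇒ Orwell
Orwell: Willow=13, Sutton=15, Alder=16 ⇒ Willow
Willow: Alder=5, Sutton=6 ⇒ Alder
Alder: Sutton=11 ⇒ Sutton
NN route Larch → Orwell → Willow → Alder → Sutton → Larch costs 44.
Optimal: Larch → Alder → Willow → Sutton → Orwell → Larch costs 42 (by enumerating all 12 distinct tours).
Excess = 44 − 42 = 2.

The nearest-neighbour route is 2 km longer than optimal.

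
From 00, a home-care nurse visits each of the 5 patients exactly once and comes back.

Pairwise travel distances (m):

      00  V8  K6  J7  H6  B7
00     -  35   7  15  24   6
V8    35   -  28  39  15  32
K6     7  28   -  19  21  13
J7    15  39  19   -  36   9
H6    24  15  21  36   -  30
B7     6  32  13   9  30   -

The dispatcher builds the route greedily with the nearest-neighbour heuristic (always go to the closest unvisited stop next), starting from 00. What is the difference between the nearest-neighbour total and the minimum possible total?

8 m longer than the optimal tour.

From 00: B7=6, K6=7, J7=15, H6=24, V8=35 → choose B7 (6).
From B7: J7=9, K6=13, H6=30, V8=32 → choose J7 (9).
From J7: K6=19, H6=36, V8=39 → choose K6 (19).
From K6: H6=21, V8=28 → choose H6 (21).
From H6: V8=15 → choose V8 (15).
NN route 00 → B7 → J7 → K6 → H6 → V8 → 00 costs 105.
Optimal: 00 → K6 → H6 → V8 → J7 → B7 → 00 costs 97 (by enumerating all 60 distinct tours).
Excess = 105 − 97 = 8.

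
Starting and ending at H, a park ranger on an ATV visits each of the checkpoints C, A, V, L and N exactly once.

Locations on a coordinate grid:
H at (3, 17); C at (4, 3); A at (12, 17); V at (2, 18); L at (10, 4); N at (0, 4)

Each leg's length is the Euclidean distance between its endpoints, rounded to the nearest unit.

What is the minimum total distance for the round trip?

47 — the shortest possible round trip.

With 5 stops there are 5!/2 = 60 distinct round trips (a route and its reverse cost the same).
H → C → A → V → L → N → H: 14+16+10+16+10+13 = 79
H → C → A → V → N → L → H: 14+16+10+14+10+15 = 79
H → C → A → L → V → N → H: 14+16+13+16+14+13 = 86
H → C → A → L → N → V → H: 14+16+13+10+14+1 = 68
H → C → A → N → V → L → H: 14+16+18+14+16+15 = 93
H → C → A → N → L → V → H: 14+16+18+10+16+1 = 75
H → C → V → A → L → N → H: 14+15+10+13+10+13 = 75
H → C → V → A → N → L → H: 14+15+10+18+10+15 = 82
H → C → V → L → A → N → H: 14+15+16+13+18+13 = 89
H → C → V → L → N → A → H: 14+15+16+10+18+9 = 82
H → C → V → N → A → L → H: 14+15+14+18+13+15 = 89
H → C → V → N → L → A → H: 14+15+14+10+13+9 = 75
H → C → L → A → V → N → H: 14+6+13+10+14+13 = 70
H → C → L → A → N → V → H: 14+6+13+18+14+1 = 66
… (46 more)
H → A → L → C → N → V → H: 9+13+6+4+14+1 = 47  ← best
The minimum is 47.
One optimal route: H → A → L → C → N → V → H (or its reverse).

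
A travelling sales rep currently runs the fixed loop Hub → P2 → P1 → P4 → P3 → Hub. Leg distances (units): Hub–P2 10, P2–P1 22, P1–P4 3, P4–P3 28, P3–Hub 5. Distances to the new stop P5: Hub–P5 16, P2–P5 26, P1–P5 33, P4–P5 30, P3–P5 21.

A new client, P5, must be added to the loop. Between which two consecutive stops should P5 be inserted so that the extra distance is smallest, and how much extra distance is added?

Insertion cost between consecutive stops i–j is d(i,P5) + d(P5,j) − d(i,j):
  between Hub and P2: 16 + 26 − 10 = 32
  between P2 and P1: 26 + 33 − 22 = 37
  between P1 and P4: 33 + 30 − 3 = 60
  between P4 and P3: 30 + 21 − 28 = 23
  between P3 and Hub: 21 + 16 − 5 = 32
Cheapest insertion is between P4 and P3, adding 23.
New total = 68 + 23 = 91.

Adding 23 by placing P5 on the P4–P3 leg.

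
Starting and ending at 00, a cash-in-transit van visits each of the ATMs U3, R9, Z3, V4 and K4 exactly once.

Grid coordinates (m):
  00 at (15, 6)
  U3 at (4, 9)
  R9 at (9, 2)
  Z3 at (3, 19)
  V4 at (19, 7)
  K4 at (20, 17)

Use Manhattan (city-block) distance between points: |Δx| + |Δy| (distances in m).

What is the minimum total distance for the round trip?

00-U3-R9-Z3-V4-K4-00: 14+12+23+28+11+16 = 104
00-U3-R9-Z3-K4-V4-00: 14+12+23+19+11+5 = 84
00-U3-R9-V4-Z3-K4-00: 14+12+15+28+19+16 = 104
00-U3-R9-V4-K4-Z3-00: 14+12+15+11+19+25 = 96
00-U3-R9-K4-Z3-V4-00: 14+12+26+19+28+5 = 104
00-U3-R9-K4-V4-Z3-00: 14+12+26+11+28+25 = 116
00-U3-Z3-R9-V4-K4-00: 14+11+23+15+11+16 = 90
00-U3-Z3-R9-K4-V4-00: 14+11+23+26+11+5 = 90
00-U3-Z3-V4-R9-K4-00: 14+11+28+15+26+16 = 110
00-U3-Z3-V4-K4-R9-00: 14+11+28+11+26+10 = 100
00-U3-Z3-K4-R9-V4-00: 14+11+19+26+15+5 = 90
00-U3-Z3-K4-V4-R9-00: 14+11+19+11+15+10 = 80
00-U3-V4-R9-Z3-K4-00: 14+17+15+23+19+16 = 104
00-U3-V4-R9-K4-Z3-00: 14+17+15+26+19+25 = 116
… (46 more)
00-R9-U3-Z3-K4-V4-00: 10+12+11+19+11+5 = 68  ← best
The minimum is 68.
One optimal route: 00 → R9 → U3 → Z3 → K4 → V4 → 00 (or its reverse).

Minimum total distance: 68 m.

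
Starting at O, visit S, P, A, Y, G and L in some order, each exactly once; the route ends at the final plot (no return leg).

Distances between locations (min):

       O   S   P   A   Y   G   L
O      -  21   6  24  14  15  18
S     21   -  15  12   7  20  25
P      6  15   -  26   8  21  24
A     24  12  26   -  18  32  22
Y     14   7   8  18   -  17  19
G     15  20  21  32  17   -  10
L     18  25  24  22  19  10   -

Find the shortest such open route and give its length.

There are 6! = 720 possible orderings.
O - S - P - A - Y - G - L: 21+15+26+18+17+10 = 107
O - S - P - A - Y - L - G: 21+15+26+18+19+10 = 109
O - S - P - A - G - Y - L: 21+15+26+32+17+19 = 130
O - S - P - A - G - L - Y: 21+15+26+32+10+19 = 123
O - S - P - A - L - Y - G: 21+15+26+22+19+17 = 120
O - S - P - A - L - G - Y: 21+15+26+22+10+17 = 111
O - S - P - Y - A - G - L: 21+15+8+18+32+10 = 104
O - S - P - Y - A - L - G: 21+15+8+18+22+10 = 94
… (712 more)
O - P - Y - S - A - L - G: 6+8+7+12+22+10 = 65  ← best
The minimum is 65.
One shortest path: O → P → Y → S → A → L → G.

65 min — the minimum one-way total.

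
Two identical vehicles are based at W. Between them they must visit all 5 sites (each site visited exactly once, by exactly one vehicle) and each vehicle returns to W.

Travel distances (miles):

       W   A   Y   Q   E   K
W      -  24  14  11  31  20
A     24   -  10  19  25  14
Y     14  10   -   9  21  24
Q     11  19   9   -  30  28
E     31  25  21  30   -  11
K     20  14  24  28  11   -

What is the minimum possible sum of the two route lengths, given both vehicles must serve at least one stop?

There are 2^4 − 1 = 15 ways to divide the 5 stops into two non-empty groups. For each, the best each vehicle can do is its own shortest tour through its group:
  {A} + {Y, Q, E, K}: 48 + 72 = 120
  {Y} + {A, Q, E, K}: 28 + 86 = 114
  {A, Y} + {Q, E, K}: 48 + 72 = 120
  {Q} + {A, Y, E, K}: 22 + 80 = 102
  {A, Q} + {Y, E, K}: 54 + 66 = 120
  {Y, Q} + {A, E, K}: 34 + 80 = 114
  … (15 splits in total)
Best: vehicle 1 W → Q → W = 22; vehicle 2 W → Y → A → E → K → W = 80; combined 102.

Minimum combined distance: 102 miles.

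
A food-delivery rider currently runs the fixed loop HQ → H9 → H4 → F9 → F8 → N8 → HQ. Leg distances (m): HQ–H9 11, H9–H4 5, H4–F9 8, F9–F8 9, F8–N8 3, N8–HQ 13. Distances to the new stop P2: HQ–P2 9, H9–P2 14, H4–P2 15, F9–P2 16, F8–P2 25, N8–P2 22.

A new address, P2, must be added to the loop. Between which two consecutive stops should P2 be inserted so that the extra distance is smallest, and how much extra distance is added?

Insertion cost between consecutive stops i–j is d(i,P2) + d(P2,j) − d(i,j):
  between HQ and H9: 9 + 14 − 11 = 12
  between H9 and H4: 14 + 15 − 5 = 24
  between H4 and F9: 15 + 16 − 8 = 23
  between F9 and F8: 16 + 25 − 9 = 32
  between F8 and N8: 25 + 22 − 3 = 44
  between N8 and HQ: 22 + 9 − 13 = 18
Cheapest insertion is between HQ and H9, adding 12.
New total = 49 + 12 = 61.

+12 m — insert P2 between HQ and H9.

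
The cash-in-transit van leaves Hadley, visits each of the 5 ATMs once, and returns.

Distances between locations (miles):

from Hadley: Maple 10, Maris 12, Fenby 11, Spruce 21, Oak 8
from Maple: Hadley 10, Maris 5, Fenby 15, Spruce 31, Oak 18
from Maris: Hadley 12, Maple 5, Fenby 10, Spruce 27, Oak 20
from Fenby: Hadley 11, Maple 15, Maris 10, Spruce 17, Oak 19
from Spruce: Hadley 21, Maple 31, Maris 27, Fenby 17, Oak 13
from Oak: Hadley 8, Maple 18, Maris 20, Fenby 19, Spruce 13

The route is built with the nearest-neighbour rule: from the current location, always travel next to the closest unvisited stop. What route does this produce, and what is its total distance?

Hadley → [Oak:8 / Maple:10 / Fenby:11 / Maris:12 / Spruce:21] → Oak (8)
Oak → [Spruce:13 / Maple:18 / Fenby:19 / Maris:20] → Spruce (13)
Spruce → [Fenby:17 / Maris:27 / Maple:31] → Fenby (17)
Fenby → [Maris:10 / Maple:15] → Maris (10)
Maris → [Maple:5] → Maple (5)
Return Maple→Hadley: 10.
Total = 8 + 13 + 17 + 10 + 5 + 10 = 63.

Total distance 63 miles via the nearest-neighbour route Hadley → Oak → Spruce → Fenby → Maris → Maple → Hadley.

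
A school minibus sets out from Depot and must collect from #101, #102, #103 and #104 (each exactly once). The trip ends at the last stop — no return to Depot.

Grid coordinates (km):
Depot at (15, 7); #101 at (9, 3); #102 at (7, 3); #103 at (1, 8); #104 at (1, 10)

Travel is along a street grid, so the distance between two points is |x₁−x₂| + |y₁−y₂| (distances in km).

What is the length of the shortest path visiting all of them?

Minimum one-way distance = 25 km.

There are 4! = 24 possible orderings.
Depot → #101 → #102 → #103 → #104: 10+2+11+2 = 25
Depot → #101 → #102 → #104 → #103: 10+2+13+2 = 27
Depot → #101 → #103 → #102 → #104: 10+13+11+13 = 47
Depot → #101 → #103 → #104 → #102: 10+13+2+13 = 38
Depot → #101 → #104 → #102 → #103: 10+15+13+11 = 49
Depot → #101 → #104 → #103 → #102: 10+15+2+11 = 38
Depot → #102 → #101 → #103 → #104: 12+2+13+2 = 29
Depot → #102 → #101 → #104 → #103: 12+2+15+2 = 31
Depot → #102 → #103 → #101 → #104: 12+11+13+15 = 51
Depot → #102 → #103 → #104 → #101: 12+11+2+15 = 40
Depot → #102 → #104 → #101 → #103: 12+13+15+13 = 53
Depot → #102 → #104 → #103 → #101: 12+13+2+13 = 40
Depot → #103 → #101 → #102 → #104: 15+13+2+13 = 43
Depot → #103 → #101 → #104 → #102: 15+13+15+13 = 56
… (10 more)
The minimum is 25.
One shortest path: Depot → #101 → #102 → #103 → #104.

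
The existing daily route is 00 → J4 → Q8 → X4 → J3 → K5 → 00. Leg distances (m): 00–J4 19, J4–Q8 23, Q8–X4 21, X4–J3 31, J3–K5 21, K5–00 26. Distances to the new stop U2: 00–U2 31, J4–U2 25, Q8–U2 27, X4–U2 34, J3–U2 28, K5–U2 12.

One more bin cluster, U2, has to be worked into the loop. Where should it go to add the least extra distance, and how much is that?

Insertion cost between consecutive stops i–j is d(i,U2) + d(U2,j) − d(i,j):
  between 00 and J4: 31 + 25 − 19 = 37
  between J4 and Q8: 25 + 27 − 23 = 29
  between Q8 and X4: 27 + 34 − 21 = 40
  between X4 and J3: 34 + 28 − 31 = 31
  between J3 and K5: 28 + 12 − 21 = 19
  between K5 and 00: 12 + 31 − 26 = 17
Cheapest insertion is between K5 and 00, adding 17.
New total = 141 + 17 = 158.

+17 m — insert U2 between K5 and 00.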